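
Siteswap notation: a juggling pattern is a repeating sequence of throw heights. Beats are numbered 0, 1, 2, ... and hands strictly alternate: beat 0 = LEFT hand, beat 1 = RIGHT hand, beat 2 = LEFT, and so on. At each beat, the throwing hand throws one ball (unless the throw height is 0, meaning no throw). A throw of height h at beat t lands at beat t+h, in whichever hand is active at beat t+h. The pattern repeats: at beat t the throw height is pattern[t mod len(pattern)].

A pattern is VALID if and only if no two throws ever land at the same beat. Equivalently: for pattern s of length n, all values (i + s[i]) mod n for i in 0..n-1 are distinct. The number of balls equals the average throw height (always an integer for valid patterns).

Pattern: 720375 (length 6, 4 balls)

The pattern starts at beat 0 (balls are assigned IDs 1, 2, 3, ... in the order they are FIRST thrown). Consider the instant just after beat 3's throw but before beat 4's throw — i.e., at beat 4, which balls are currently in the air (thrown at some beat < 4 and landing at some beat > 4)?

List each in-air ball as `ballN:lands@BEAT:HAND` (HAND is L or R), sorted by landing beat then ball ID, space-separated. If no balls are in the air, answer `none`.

Beat 0 (L): throw ball1 h=7 -> lands@7:R; in-air after throw: [b1@7:R]
Beat 1 (R): throw ball2 h=2 -> lands@3:R; in-air after throw: [b2@3:R b1@7:R]
Beat 3 (R): throw ball2 h=3 -> lands@6:L; in-air after throw: [b2@6:L b1@7:R]
Beat 4 (L): throw ball3 h=7 -> lands@11:R; in-air after throw: [b2@6:L b1@7:R b3@11:R]

Answer: ball2:lands@6:L ball1:lands@7:R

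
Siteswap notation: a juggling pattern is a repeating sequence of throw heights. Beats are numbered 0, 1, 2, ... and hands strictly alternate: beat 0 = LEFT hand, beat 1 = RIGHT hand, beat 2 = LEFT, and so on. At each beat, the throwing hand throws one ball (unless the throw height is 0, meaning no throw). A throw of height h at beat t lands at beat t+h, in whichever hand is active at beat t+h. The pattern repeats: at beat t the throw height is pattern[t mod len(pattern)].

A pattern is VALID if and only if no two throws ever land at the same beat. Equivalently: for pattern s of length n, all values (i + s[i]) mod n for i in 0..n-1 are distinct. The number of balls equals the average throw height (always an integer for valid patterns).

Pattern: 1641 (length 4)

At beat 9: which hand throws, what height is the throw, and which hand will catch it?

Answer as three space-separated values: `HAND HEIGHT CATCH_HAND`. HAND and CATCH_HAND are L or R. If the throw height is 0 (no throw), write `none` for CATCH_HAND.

Answer: R 6 R

Derivation:
Beat 9: 9 mod 2 = 1, so hand = R
Throw height = pattern[9 mod 4] = pattern[1] = 6
Lands at beat 9+6=15, 15 mod 2 = 1, so catch hand = R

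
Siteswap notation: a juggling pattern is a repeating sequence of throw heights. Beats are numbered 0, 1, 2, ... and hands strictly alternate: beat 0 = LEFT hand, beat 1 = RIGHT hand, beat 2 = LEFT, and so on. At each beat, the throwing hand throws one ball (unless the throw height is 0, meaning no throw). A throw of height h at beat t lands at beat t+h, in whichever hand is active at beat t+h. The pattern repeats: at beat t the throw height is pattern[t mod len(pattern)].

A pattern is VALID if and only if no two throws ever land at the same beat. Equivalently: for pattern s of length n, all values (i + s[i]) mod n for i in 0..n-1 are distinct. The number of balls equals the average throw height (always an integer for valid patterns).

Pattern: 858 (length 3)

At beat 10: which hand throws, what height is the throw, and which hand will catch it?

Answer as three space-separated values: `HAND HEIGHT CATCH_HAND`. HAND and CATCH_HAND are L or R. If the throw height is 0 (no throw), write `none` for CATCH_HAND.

Beat 10: 10 mod 2 = 0, so hand = L
Throw height = pattern[10 mod 3] = pattern[1] = 5
Lands at beat 10+5=15, 15 mod 2 = 1, so catch hand = R

Answer: L 5 R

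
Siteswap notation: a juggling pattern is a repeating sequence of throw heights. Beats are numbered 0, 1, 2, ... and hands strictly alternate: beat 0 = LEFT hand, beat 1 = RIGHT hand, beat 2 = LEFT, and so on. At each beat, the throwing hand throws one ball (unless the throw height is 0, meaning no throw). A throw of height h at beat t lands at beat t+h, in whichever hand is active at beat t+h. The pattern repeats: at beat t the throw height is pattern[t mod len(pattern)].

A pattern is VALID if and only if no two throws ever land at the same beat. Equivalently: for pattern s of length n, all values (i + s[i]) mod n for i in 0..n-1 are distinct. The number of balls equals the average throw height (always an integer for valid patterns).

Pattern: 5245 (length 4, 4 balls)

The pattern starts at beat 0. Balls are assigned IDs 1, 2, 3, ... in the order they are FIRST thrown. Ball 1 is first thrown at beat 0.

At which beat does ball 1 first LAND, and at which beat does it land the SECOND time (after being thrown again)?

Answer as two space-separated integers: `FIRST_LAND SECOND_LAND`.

Beat 0 (L): throw ball1 h=5 -> lands@5:R; in-air after throw: [b1@5:R]
Beat 1 (R): throw ball2 h=2 -> lands@3:R; in-air after throw: [b2@3:R b1@5:R]
Beat 2 (L): throw ball3 h=4 -> lands@6:L; in-air after throw: [b2@3:R b1@5:R b3@6:L]
Beat 3 (R): throw ball2 h=5 -> lands@8:L; in-air after throw: [b1@5:R b3@6:L b2@8:L]
Beat 4 (L): throw ball4 h=5 -> lands@9:R; in-air after throw: [b1@5:R b3@6:L b2@8:L b4@9:R]
Beat 5 (R): throw ball1 h=2 -> lands@7:R; in-air after throw: [b3@6:L b1@7:R b2@8:L b4@9:R]
Beat 6 (L): throw ball3 h=4 -> lands@10:L; in-air after throw: [b1@7:R b2@8:L b4@9:R b3@10:L]
Beat 7 (R): throw ball1 h=5 -> lands@12:L; in-air after throw: [b2@8:L b4@9:R b3@10:L b1@12:L]
Ball 1: thrown@0 h=5 -> first land @5; rethrown@5 h=2 -> second land @7

Answer: 5 7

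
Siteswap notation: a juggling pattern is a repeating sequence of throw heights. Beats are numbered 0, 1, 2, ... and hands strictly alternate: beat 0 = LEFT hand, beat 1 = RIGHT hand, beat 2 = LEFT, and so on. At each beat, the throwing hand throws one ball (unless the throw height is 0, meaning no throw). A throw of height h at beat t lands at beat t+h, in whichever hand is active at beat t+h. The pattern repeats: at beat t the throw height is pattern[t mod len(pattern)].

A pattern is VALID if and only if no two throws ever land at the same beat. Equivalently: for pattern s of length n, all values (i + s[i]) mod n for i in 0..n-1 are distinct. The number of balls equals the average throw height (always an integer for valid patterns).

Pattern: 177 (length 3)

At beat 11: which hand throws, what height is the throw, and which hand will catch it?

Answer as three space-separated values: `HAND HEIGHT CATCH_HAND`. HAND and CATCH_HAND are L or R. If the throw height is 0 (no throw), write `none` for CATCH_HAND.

Beat 11: 11 mod 2 = 1, so hand = R
Throw height = pattern[11 mod 3] = pattern[2] = 7
Lands at beat 11+7=18, 18 mod 2 = 0, so catch hand = L

Answer: R 7 L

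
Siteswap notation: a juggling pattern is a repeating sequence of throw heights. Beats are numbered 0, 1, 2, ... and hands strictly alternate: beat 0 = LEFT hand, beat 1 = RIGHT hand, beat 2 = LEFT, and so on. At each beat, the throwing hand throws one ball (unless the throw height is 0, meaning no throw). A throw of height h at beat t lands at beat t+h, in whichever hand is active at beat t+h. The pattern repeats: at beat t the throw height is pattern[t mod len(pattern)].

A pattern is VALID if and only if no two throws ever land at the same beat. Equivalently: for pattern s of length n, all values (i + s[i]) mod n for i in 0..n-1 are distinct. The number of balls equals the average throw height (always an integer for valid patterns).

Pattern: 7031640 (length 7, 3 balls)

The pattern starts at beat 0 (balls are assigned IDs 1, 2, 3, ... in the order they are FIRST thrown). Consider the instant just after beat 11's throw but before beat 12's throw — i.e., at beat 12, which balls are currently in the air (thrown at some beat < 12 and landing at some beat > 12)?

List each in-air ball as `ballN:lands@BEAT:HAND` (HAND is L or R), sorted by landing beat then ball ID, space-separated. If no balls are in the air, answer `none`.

Answer: ball1:lands@14:L ball3:lands@17:R

Derivation:
Beat 0 (L): throw ball1 h=7 -> lands@7:R; in-air after throw: [b1@7:R]
Beat 2 (L): throw ball2 h=3 -> lands@5:R; in-air after throw: [b2@5:R b1@7:R]
Beat 3 (R): throw ball3 h=1 -> lands@4:L; in-air after throw: [b3@4:L b2@5:R b1@7:R]
Beat 4 (L): throw ball3 h=6 -> lands@10:L; in-air after throw: [b2@5:R b1@7:R b3@10:L]
Beat 5 (R): throw ball2 h=4 -> lands@9:R; in-air after throw: [b1@7:R b2@9:R b3@10:L]
Beat 7 (R): throw ball1 h=7 -> lands@14:L; in-air after throw: [b2@9:R b3@10:L b1@14:L]
Beat 9 (R): throw ball2 h=3 -> lands@12:L; in-air after throw: [b3@10:L b2@12:L b1@14:L]
Beat 10 (L): throw ball3 h=1 -> lands@11:R; in-air after throw: [b3@11:R b2@12:L b1@14:L]
Beat 11 (R): throw ball3 h=6 -> lands@17:R; in-air after throw: [b2@12:L b1@14:L b3@17:R]
Beat 12 (L): throw ball2 h=4 -> lands@16:L; in-air after throw: [b1@14:L b2@16:L b3@17:R]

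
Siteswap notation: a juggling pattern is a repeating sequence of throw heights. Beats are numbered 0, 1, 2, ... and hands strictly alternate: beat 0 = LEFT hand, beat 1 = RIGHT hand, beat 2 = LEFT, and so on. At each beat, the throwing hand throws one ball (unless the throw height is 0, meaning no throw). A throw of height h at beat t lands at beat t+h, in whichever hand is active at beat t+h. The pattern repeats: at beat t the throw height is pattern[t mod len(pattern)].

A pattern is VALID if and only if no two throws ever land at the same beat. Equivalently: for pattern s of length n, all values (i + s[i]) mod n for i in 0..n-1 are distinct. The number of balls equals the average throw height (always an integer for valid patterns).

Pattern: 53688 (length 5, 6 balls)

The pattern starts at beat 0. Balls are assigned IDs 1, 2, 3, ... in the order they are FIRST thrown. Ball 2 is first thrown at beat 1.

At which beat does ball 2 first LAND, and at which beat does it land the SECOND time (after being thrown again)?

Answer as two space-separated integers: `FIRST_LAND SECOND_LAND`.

Answer: 4 12

Derivation:
Beat 0 (L): throw ball1 h=5 -> lands@5:R; in-air after throw: [b1@5:R]
Beat 1 (R): throw ball2 h=3 -> lands@4:L; in-air after throw: [b2@4:L b1@5:R]
Beat 2 (L): throw ball3 h=6 -> lands@8:L; in-air after throw: [b2@4:L b1@5:R b3@8:L]
Beat 3 (R): throw ball4 h=8 -> lands@11:R; in-air after throw: [b2@4:L b1@5:R b3@8:L b4@11:R]
Beat 4 (L): throw ball2 h=8 -> lands@12:L; in-air after throw: [b1@5:R b3@8:L b4@11:R b2@12:L]
Beat 5 (R): throw ball1 h=5 -> lands@10:L; in-air after throw: [b3@8:L b1@10:L b4@11:R b2@12:L]
Beat 6 (L): throw ball5 h=3 -> lands@9:R; in-air after throw: [b3@8:L b5@9:R b1@10:L b4@11:R b2@12:L]
Beat 7 (R): throw ball6 h=6 -> lands@13:R; in-air after throw: [b3@8:L b5@9:R b1@10:L b4@11:R b2@12:L b6@13:R]
Beat 8 (L): throw ball3 h=8 -> lands@16:L; in-air after throw: [b5@9:R b1@10:L b4@11:R b2@12:L b6@13:R b3@16:L]
Beat 9 (R): throw ball5 h=8 -> lands@17:R; in-air after throw: [b1@10:L b4@11:R b2@12:L b6@13:R b3@16:L b5@17:R]
Beat 10 (L): throw ball1 h=5 -> lands@15:R; in-air after throw: [b4@11:R b2@12:L b6@13:R b1@15:R b3@16:L b5@17:R]
Beat 11 (R): throw ball4 h=3 -> lands@14:L; in-air after throw: [b2@12:L b6@13:R b4@14:L b1@15:R b3@16:L b5@17:R]
Beat 12 (L): throw ball2 h=6 -> lands@18:L; in-air after throw: [b6@13:R b4@14:L b1@15:R b3@16:L b5@17:R b2@18:L]
Ball 2: thrown@1 h=3 -> first land @4; rethrown@4 h=8 -> second land @12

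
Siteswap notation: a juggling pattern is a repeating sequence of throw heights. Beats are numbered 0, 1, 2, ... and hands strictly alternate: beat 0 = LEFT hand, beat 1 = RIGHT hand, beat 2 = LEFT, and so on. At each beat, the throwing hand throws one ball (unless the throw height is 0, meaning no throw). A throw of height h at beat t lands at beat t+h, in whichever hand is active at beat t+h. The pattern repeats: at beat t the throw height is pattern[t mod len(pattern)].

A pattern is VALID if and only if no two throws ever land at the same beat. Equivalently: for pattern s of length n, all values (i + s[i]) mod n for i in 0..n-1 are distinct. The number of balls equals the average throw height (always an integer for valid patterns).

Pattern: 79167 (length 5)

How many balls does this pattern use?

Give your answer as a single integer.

Pattern = [7, 9, 1, 6, 7], length n = 5
  position 0: throw height = 7, running sum = 7
  position 1: throw height = 9, running sum = 16
  position 2: throw height = 1, running sum = 17
  position 3: throw height = 6, running sum = 23
  position 4: throw height = 7, running sum = 30
Total sum = 30; balls = sum / n = 30 / 5 = 6

Answer: 6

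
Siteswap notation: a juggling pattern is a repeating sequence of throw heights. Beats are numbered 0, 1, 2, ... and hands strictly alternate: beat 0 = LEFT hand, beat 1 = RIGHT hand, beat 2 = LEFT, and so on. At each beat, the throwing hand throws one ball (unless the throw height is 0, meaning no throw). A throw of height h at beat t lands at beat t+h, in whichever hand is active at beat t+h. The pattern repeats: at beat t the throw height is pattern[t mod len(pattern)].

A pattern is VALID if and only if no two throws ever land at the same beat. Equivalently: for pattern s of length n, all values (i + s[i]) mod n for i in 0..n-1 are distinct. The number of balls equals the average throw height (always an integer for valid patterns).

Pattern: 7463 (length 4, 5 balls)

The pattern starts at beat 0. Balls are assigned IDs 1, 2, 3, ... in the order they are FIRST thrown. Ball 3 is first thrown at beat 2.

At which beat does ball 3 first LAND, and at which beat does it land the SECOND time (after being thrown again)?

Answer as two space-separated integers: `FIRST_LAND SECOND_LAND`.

Answer: 8 15

Derivation:
Beat 0 (L): throw ball1 h=7 -> lands@7:R; in-air after throw: [b1@7:R]
Beat 1 (R): throw ball2 h=4 -> lands@5:R; in-air after throw: [b2@5:R b1@7:R]
Beat 2 (L): throw ball3 h=6 -> lands@8:L; in-air after throw: [b2@5:R b1@7:R b3@8:L]
Beat 3 (R): throw ball4 h=3 -> lands@6:L; in-air after throw: [b2@5:R b4@6:L b1@7:R b3@8:L]
Beat 4 (L): throw ball5 h=7 -> lands@11:R; in-air after throw: [b2@5:R b4@6:L b1@7:R b3@8:L b5@11:R]
Beat 5 (R): throw ball2 h=4 -> lands@9:R; in-air after throw: [b4@6:L b1@7:R b3@8:L b2@9:R b5@11:R]
Beat 6 (L): throw ball4 h=6 -> lands@12:L; in-air after throw: [b1@7:R b3@8:L b2@9:R b5@11:R b4@12:L]
Beat 7 (R): throw ball1 h=3 -> lands@10:L; in-air after throw: [b3@8:L b2@9:R b1@10:L b5@11:R b4@12:L]
Beat 8 (L): throw ball3 h=7 -> lands@15:R; in-air after throw: [b2@9:R b1@10:L b5@11:R b4@12:L b3@15:R]
Beat 9 (R): throw ball2 h=4 -> lands@13:R; in-air after throw: [b1@10:L b5@11:R b4@12:L b2@13:R b3@15:R]
Beat 10 (L): throw ball1 h=6 -> lands@16:L; in-air after throw: [b5@11:R b4@12:L b2@13:R b3@15:R b1@16:L]
Beat 11 (R): throw ball5 h=3 -> lands@14:L; in-air after throw: [b4@12:L b2@13:R b5@14:L b3@15:R b1@16:L]
Beat 12 (L): throw ball4 h=7 -> lands@19:R; in-air after throw: [b2@13:R b5@14:L b3@15:R b1@16:L b4@19:R]
Ball 3: thrown@2 h=6 -> first land @8; rethrown@8 h=7 -> second land @15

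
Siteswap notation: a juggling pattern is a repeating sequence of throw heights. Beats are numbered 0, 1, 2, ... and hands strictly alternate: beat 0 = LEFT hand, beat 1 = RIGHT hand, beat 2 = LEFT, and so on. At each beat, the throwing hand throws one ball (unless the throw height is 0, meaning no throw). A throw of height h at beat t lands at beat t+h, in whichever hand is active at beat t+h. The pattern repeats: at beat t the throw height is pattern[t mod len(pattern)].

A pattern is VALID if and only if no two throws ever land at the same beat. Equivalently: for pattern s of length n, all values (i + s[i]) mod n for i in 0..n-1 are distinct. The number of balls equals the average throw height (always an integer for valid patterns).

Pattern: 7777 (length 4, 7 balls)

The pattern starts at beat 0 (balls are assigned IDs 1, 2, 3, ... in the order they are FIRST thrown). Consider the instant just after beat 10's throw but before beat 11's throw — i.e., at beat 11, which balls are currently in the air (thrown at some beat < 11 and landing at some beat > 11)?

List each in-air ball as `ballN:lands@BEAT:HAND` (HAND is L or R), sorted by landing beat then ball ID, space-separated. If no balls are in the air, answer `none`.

Answer: ball6:lands@12:L ball7:lands@13:R ball1:lands@14:L ball2:lands@15:R ball3:lands@16:L ball4:lands@17:R

Derivation:
Beat 0 (L): throw ball1 h=7 -> lands@7:R; in-air after throw: [b1@7:R]
Beat 1 (R): throw ball2 h=7 -> lands@8:L; in-air after throw: [b1@7:R b2@8:L]
Beat 2 (L): throw ball3 h=7 -> lands@9:R; in-air after throw: [b1@7:R b2@8:L b3@9:R]
Beat 3 (R): throw ball4 h=7 -> lands@10:L; in-air after throw: [b1@7:R b2@8:L b3@9:R b4@10:L]
Beat 4 (L): throw ball5 h=7 -> lands@11:R; in-air after throw: [b1@7:R b2@8:L b3@9:R b4@10:L b5@11:R]
Beat 5 (R): throw ball6 h=7 -> lands@12:L; in-air after throw: [b1@7:R b2@8:L b3@9:R b4@10:L b5@11:R b6@12:L]
Beat 6 (L): throw ball7 h=7 -> lands@13:R; in-air after throw: [b1@7:R b2@8:L b3@9:R b4@10:L b5@11:R b6@12:L b7@13:R]
Beat 7 (R): throw ball1 h=7 -> lands@14:L; in-air after throw: [b2@8:L b3@9:R b4@10:L b5@11:R b6@12:L b7@13:R b1@14:L]
Beat 8 (L): throw ball2 h=7 -> lands@15:R; in-air after throw: [b3@9:R b4@10:L b5@11:R b6@12:L b7@13:R b1@14:L b2@15:R]
Beat 9 (R): throw ball3 h=7 -> lands@16:L; in-air after throw: [b4@10:L b5@11:R b6@12:L b7@13:R b1@14:L b2@15:R b3@16:L]
Beat 10 (L): throw ball4 h=7 -> lands@17:R; in-air after throw: [b5@11:R b6@12:L b7@13:R b1@14:L b2@15:R b3@16:L b4@17:R]
Beat 11 (R): throw ball5 h=7 -> lands@18:L; in-air after throw: [b6@12:L b7@13:R b1@14:L b2@15:R b3@16:L b4@17:R b5@18:L]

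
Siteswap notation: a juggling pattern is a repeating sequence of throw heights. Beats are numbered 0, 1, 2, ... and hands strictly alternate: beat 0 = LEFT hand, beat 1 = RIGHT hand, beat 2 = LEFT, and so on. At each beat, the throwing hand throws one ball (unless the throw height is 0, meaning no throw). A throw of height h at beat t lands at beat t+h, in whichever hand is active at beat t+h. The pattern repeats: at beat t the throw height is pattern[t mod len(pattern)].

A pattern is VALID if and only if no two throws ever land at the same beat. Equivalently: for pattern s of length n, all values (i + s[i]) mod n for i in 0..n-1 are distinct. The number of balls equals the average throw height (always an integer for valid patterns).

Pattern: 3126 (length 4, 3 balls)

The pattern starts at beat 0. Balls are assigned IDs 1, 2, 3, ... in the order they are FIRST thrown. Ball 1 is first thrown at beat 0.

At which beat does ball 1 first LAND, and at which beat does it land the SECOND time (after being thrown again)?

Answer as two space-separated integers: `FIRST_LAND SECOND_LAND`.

Answer: 3 9

Derivation:
Beat 0 (L): throw ball1 h=3 -> lands@3:R; in-air after throw: [b1@3:R]
Beat 1 (R): throw ball2 h=1 -> lands@2:L; in-air after throw: [b2@2:L b1@3:R]
Beat 2 (L): throw ball2 h=2 -> lands@4:L; in-air after throw: [b1@3:R b2@4:L]
Beat 3 (R): throw ball1 h=6 -> lands@9:R; in-air after throw: [b2@4:L b1@9:R]
Beat 4 (L): throw ball2 h=3 -> lands@7:R; in-air after throw: [b2@7:R b1@9:R]
Beat 5 (R): throw ball3 h=1 -> lands@6:L; in-air after throw: [b3@6:L b2@7:R b1@9:R]
Beat 6 (L): throw ball3 h=2 -> lands@8:L; in-air after throw: [b2@7:R b3@8:L b1@9:R]
Beat 7 (R): throw ball2 h=6 -> lands@13:R; in-air after throw: [b3@8:L b1@9:R b2@13:R]
Beat 8 (L): throw ball3 h=3 -> lands@11:R; in-air after throw: [b1@9:R b3@11:R b2@13:R]
Beat 9 (R): throw ball1 h=1 -> lands@10:L; in-air after throw: [b1@10:L b3@11:R b2@13:R]
Ball 1: thrown@0 h=3 -> first land @3; rethrown@3 h=6 -> second land @9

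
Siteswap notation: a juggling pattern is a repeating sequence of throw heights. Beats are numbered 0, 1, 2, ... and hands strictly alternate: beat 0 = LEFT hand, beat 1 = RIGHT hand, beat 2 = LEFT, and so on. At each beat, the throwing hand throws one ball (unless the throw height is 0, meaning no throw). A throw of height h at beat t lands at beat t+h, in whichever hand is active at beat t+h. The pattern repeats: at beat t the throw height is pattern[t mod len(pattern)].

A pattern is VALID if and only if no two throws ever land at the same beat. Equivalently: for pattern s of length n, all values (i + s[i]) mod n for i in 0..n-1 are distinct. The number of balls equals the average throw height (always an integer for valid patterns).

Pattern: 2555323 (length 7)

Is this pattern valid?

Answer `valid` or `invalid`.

Answer: invalid

Derivation:
i=0: (i + s[i]) mod n = (0 + 2) mod 7 = 2
i=1: (i + s[i]) mod n = (1 + 5) mod 7 = 6
i=2: (i + s[i]) mod n = (2 + 5) mod 7 = 0
i=3: (i + s[i]) mod n = (3 + 5) mod 7 = 1
i=4: (i + s[i]) mod n = (4 + 3) mod 7 = 0
i=5: (i + s[i]) mod n = (5 + 2) mod 7 = 0
i=6: (i + s[i]) mod n = (6 + 3) mod 7 = 2
Residues: [2, 6, 0, 1, 0, 0, 2], distinct: False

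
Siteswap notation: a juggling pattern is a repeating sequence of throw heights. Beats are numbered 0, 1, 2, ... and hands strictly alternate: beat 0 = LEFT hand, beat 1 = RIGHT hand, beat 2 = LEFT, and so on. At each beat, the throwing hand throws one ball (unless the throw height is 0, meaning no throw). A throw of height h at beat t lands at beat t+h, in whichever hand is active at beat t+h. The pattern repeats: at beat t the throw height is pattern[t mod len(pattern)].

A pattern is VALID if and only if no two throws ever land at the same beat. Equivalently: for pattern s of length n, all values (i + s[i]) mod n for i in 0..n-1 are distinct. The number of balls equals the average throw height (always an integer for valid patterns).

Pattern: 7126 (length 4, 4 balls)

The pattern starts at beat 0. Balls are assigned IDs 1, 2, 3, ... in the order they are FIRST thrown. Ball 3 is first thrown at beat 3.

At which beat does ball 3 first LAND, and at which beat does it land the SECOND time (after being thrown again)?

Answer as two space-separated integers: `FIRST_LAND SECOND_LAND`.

Beat 0 (L): throw ball1 h=7 -> lands@7:R; in-air after throw: [b1@7:R]
Beat 1 (R): throw ball2 h=1 -> lands@2:L; in-air after throw: [b2@2:L b1@7:R]
Beat 2 (L): throw ball2 h=2 -> lands@4:L; in-air after throw: [b2@4:L b1@7:R]
Beat 3 (R): throw ball3 h=6 -> lands@9:R; in-air after throw: [b2@4:L b1@7:R b3@9:R]
Beat 4 (L): throw ball2 h=7 -> lands@11:R; in-air after throw: [b1@7:R b3@9:R b2@11:R]
Beat 5 (R): throw ball4 h=1 -> lands@6:L; in-air after throw: [b4@6:L b1@7:R b3@9:R b2@11:R]
Beat 6 (L): throw ball4 h=2 -> lands@8:L; in-air after throw: [b1@7:R b4@8:L b3@9:R b2@11:R]
Beat 7 (R): throw ball1 h=6 -> lands@13:R; in-air after throw: [b4@8:L b3@9:R b2@11:R b1@13:R]
Beat 8 (L): throw ball4 h=7 -> lands@15:R; in-air after throw: [b3@9:R b2@11:R b1@13:R b4@15:R]
Beat 9 (R): throw ball3 h=1 -> lands@10:L; in-air after throw: [b3@10:L b2@11:R b1@13:R b4@15:R]
Beat 10 (L): throw ball3 h=2 -> lands@12:L; in-air after throw: [b2@11:R b3@12:L b1@13:R b4@15:R]
Ball 3: thrown@3 h=6 -> first land @9; rethrown@9 h=1 -> second land @10

Answer: 9 10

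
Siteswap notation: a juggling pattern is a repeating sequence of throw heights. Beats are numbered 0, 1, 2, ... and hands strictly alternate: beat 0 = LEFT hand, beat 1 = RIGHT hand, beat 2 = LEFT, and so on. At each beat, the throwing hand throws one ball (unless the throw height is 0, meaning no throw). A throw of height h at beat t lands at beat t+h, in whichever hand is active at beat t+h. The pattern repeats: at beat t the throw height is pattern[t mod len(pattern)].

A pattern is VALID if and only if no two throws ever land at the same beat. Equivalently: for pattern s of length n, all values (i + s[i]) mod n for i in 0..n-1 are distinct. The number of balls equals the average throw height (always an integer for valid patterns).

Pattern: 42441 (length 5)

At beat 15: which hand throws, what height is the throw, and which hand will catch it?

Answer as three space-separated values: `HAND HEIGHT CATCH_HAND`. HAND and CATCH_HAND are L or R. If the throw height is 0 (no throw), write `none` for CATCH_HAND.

Answer: R 4 R

Derivation:
Beat 15: 15 mod 2 = 1, so hand = R
Throw height = pattern[15 mod 5] = pattern[0] = 4
Lands at beat 15+4=19, 19 mod 2 = 1, so catch hand = R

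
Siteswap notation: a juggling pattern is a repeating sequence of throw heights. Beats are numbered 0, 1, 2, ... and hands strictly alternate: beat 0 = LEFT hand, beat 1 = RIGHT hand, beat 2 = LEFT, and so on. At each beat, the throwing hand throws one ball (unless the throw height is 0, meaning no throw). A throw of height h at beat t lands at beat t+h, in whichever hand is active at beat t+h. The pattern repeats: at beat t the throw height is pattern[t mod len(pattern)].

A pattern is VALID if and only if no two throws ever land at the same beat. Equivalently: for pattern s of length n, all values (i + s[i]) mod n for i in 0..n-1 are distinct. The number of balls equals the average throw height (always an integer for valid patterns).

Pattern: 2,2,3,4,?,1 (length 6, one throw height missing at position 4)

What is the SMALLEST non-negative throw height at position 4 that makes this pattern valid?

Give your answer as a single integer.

i=0: (0 + 2) mod 6 = 2
i=1: (1 + 2) mod 6 = 3
i=2: (2 + 3) mod 6 = 5
i=3: (3 + 4) mod 6 = 1
i=4: s[i]=? (unknown)
i=5: (5 + 1) mod 6 = 0
Known residues: [0, 1, 2, 3, 5]; need a permutation of 0..5, so missing residue r = 4
Need (4 + s) mod 6 = 4; smallest s = (4 - 4) mod 6 = 0

Answer: 0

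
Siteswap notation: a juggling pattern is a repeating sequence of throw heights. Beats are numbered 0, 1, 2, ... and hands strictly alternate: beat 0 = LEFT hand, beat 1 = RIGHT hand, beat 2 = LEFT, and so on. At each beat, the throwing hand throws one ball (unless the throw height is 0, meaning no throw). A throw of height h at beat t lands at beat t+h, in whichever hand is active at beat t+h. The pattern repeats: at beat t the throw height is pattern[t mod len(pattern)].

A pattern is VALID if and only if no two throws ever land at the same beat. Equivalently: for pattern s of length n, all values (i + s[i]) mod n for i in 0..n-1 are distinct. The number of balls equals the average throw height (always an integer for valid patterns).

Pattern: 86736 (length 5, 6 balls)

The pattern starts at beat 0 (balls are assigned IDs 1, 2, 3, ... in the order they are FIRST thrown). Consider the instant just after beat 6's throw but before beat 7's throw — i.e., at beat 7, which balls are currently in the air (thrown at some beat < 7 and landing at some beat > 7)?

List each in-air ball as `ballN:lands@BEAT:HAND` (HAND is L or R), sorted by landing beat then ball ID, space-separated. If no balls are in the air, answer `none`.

Beat 0 (L): throw ball1 h=8 -> lands@8:L; in-air after throw: [b1@8:L]
Beat 1 (R): throw ball2 h=6 -> lands@7:R; in-air after throw: [b2@7:R b1@8:L]
Beat 2 (L): throw ball3 h=7 -> lands@9:R; in-air after throw: [b2@7:R b1@8:L b3@9:R]
Beat 3 (R): throw ball4 h=3 -> lands@6:L; in-air after throw: [b4@6:L b2@7:R b1@8:L b3@9:R]
Beat 4 (L): throw ball5 h=6 -> lands@10:L; in-air after throw: [b4@6:L b2@7:R b1@8:L b3@9:R b5@10:L]
Beat 5 (R): throw ball6 h=8 -> lands@13:R; in-air after throw: [b4@6:L b2@7:R b1@8:L b3@9:R b5@10:L b6@13:R]
Beat 6 (L): throw ball4 h=6 -> lands@12:L; in-air after throw: [b2@7:R b1@8:L b3@9:R b5@10:L b4@12:L b6@13:R]
Beat 7 (R): throw ball2 h=7 -> lands@14:L; in-air after throw: [b1@8:L b3@9:R b5@10:L b4@12:L b6@13:R b2@14:L]

Answer: ball1:lands@8:L ball3:lands@9:R ball5:lands@10:L ball4:lands@12:L ball6:lands@13:R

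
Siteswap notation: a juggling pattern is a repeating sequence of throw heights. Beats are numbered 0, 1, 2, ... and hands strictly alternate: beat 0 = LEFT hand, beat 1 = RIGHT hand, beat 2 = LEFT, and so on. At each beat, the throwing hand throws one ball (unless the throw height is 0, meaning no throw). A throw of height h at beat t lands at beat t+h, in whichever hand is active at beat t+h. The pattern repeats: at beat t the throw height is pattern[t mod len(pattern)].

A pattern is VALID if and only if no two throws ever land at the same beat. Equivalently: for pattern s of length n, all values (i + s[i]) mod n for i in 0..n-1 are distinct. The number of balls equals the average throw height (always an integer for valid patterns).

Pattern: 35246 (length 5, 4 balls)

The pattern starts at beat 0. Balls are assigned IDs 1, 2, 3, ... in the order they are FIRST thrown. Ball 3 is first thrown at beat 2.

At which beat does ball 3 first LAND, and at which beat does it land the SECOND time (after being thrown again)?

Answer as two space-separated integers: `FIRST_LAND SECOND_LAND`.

Beat 0 (L): throw ball1 h=3 -> lands@3:R; in-air after throw: [b1@3:R]
Beat 1 (R): throw ball2 h=5 -> lands@6:L; in-air after throw: [b1@3:R b2@6:L]
Beat 2 (L): throw ball3 h=2 -> lands@4:L; in-air after throw: [b1@3:R b3@4:L b2@6:L]
Beat 3 (R): throw ball1 h=4 -> lands@7:R; in-air after throw: [b3@4:L b2@6:L b1@7:R]
Beat 4 (L): throw ball3 h=6 -> lands@10:L; in-air after throw: [b2@6:L b1@7:R b3@10:L]
Beat 5 (R): throw ball4 h=3 -> lands@8:L; in-air after throw: [b2@6:L b1@7:R b4@8:L b3@10:L]
Beat 6 (L): throw ball2 h=5 -> lands@11:R; in-air after throw: [b1@7:R b4@8:L b3@10:L b2@11:R]
Beat 7 (R): throw ball1 h=2 -> lands@9:R; in-air after throw: [b4@8:L b1@9:R b3@10:L b2@11:R]
Beat 8 (L): throw ball4 h=4 -> lands@12:L; in-air after throw: [b1@9:R b3@10:L b2@11:R b4@12:L]
Beat 9 (R): throw ball1 h=6 -> lands@15:R; in-air after throw: [b3@10:L b2@11:R b4@12:L b1@15:R]
Beat 10 (L): throw ball3 h=3 -> lands@13:R; in-air after throw: [b2@11:R b4@12:L b3@13:R b1@15:R]
Ball 3: thrown@2 h=2 -> first land @4; rethrown@4 h=6 -> second land @10

Answer: 4 10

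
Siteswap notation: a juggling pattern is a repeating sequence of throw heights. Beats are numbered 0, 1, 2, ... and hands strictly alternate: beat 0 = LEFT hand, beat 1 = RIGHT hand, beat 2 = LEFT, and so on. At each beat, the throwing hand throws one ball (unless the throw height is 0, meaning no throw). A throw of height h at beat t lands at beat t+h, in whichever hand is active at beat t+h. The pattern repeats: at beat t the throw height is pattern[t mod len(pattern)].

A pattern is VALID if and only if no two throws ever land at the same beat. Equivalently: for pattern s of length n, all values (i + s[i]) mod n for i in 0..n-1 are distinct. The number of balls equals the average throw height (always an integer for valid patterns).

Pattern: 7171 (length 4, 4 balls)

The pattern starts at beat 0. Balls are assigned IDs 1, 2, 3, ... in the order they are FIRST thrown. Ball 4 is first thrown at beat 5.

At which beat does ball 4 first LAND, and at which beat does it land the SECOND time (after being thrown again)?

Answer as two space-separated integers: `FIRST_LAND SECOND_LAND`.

Answer: 6 13

Derivation:
Beat 0 (L): throw ball1 h=7 -> lands@7:R; in-air after throw: [b1@7:R]
Beat 1 (R): throw ball2 h=1 -> lands@2:L; in-air after throw: [b2@2:L b1@7:R]
Beat 2 (L): throw ball2 h=7 -> lands@9:R; in-air after throw: [b1@7:R b2@9:R]
Beat 3 (R): throw ball3 h=1 -> lands@4:L; in-air after throw: [b3@4:L b1@7:R b2@9:R]
Beat 4 (L): throw ball3 h=7 -> lands@11:R; in-air after throw: [b1@7:R b2@9:R b3@11:R]
Beat 5 (R): throw ball4 h=1 -> lands@6:L; in-air after throw: [b4@6:L b1@7:R b2@9:R b3@11:R]
Beat 6 (L): throw ball4 h=7 -> lands@13:R; in-air after throw: [b1@7:R b2@9:R b3@11:R b4@13:R]
Beat 7 (R): throw ball1 h=1 -> lands@8:L; in-air after throw: [b1@8:L b2@9:R b3@11:R b4@13:R]
Beat 8 (L): throw ball1 h=7 -> lands@15:R; in-air after throw: [b2@9:R b3@11:R b4@13:R b1@15:R]
Beat 9 (R): throw ball2 h=1 -> lands@10:L; in-air after throw: [b2@10:L b3@11:R b4@13:R b1@15:R]
Beat 10 (L): throw ball2 h=7 -> lands@17:R; in-air after throw: [b3@11:R b4@13:R b1@15:R b2@17:R]
Beat 11 (R): throw ball3 h=1 -> lands@12:L; in-air after throw: [b3@12:L b4@13:R b1@15:R b2@17:R]
Beat 12 (L): throw ball3 h=7 -> lands@19:R; in-air after throw: [b4@13:R b1@15:R b2@17:R b3@19:R]
Beat 13 (R): throw ball4 h=1 -> lands@14:L; in-air after throw: [b4@14:L b1@15:R b2@17:R b3@19:R]
Ball 4: thrown@5 h=1 -> first land @6; rethrown@6 h=7 -> second land @13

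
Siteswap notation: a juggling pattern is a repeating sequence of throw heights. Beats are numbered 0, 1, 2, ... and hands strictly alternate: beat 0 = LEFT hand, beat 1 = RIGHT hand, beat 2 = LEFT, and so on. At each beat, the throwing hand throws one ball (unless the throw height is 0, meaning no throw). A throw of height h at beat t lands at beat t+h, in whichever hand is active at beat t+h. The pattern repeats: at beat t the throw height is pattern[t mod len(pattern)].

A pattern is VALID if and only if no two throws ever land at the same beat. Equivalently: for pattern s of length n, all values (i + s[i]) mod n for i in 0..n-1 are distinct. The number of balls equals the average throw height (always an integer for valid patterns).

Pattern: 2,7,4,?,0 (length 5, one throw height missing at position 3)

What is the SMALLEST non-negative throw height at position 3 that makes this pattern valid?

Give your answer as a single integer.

Answer: 2

Derivation:
i=0: (0 + 2) mod 5 = 2
i=1: (1 + 7) mod 5 = 3
i=2: (2 + 4) mod 5 = 1
i=3: s[i]=? (unknown)
i=4: (4 + 0) mod 5 = 4
Known residues: [1, 2, 3, 4]; need a permutation of 0..4, so missing residue r = 0
Need (3 + s) mod 5 = 0; smallest s = (0 - 3) mod 5 = 2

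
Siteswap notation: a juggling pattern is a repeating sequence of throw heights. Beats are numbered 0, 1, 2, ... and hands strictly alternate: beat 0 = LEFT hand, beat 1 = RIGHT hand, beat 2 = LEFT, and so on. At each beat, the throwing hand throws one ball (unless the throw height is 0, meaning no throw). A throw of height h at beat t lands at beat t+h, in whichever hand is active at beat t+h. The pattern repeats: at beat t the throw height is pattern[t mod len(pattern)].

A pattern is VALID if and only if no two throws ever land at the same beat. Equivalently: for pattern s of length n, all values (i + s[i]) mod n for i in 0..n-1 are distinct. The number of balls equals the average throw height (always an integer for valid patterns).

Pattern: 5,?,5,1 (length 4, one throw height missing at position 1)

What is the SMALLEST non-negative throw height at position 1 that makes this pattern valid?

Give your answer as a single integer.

Answer: 1

Derivation:
i=0: (0 + 5) mod 4 = 1
i=1: s[i]=? (unknown)
i=2: (2 + 5) mod 4 = 3
i=3: (3 + 1) mod 4 = 0
Known residues: [0, 1, 3]; need a permutation of 0..3, so missing residue r = 2
Need (1 + s) mod 4 = 2; smallest s = (2 - 1) mod 4 = 1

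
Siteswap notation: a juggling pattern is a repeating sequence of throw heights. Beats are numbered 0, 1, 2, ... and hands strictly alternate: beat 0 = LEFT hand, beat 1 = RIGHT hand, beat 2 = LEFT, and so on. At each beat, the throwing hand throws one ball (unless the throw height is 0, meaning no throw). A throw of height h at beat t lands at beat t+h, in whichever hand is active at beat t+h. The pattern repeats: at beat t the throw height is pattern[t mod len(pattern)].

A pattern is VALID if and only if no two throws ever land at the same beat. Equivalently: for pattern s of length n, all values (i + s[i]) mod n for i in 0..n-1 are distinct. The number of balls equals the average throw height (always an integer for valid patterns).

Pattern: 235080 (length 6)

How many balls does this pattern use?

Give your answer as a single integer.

Answer: 3

Derivation:
Pattern = [2, 3, 5, 0, 8, 0], length n = 6
  position 0: throw height = 2, running sum = 2
  position 1: throw height = 3, running sum = 5
  position 2: throw height = 5, running sum = 10
  position 3: throw height = 0, running sum = 10
  position 4: throw height = 8, running sum = 18
  position 5: throw height = 0, running sum = 18
Total sum = 18; balls = sum / n = 18 / 6 = 3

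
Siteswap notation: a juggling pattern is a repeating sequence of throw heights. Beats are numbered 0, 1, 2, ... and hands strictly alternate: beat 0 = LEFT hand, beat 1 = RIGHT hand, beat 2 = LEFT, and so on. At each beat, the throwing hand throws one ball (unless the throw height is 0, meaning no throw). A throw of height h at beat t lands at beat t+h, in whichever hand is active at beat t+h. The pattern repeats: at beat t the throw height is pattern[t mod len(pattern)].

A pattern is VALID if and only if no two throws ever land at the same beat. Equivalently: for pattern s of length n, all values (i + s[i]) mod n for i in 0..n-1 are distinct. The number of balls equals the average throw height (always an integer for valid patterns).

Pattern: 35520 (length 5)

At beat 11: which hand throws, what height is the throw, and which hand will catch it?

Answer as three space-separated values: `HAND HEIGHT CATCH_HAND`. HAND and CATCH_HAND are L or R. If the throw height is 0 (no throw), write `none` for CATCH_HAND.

Answer: R 5 L

Derivation:
Beat 11: 11 mod 2 = 1, so hand = R
Throw height = pattern[11 mod 5] = pattern[1] = 5
Lands at beat 11+5=16, 16 mod 2 = 0, so catch hand = L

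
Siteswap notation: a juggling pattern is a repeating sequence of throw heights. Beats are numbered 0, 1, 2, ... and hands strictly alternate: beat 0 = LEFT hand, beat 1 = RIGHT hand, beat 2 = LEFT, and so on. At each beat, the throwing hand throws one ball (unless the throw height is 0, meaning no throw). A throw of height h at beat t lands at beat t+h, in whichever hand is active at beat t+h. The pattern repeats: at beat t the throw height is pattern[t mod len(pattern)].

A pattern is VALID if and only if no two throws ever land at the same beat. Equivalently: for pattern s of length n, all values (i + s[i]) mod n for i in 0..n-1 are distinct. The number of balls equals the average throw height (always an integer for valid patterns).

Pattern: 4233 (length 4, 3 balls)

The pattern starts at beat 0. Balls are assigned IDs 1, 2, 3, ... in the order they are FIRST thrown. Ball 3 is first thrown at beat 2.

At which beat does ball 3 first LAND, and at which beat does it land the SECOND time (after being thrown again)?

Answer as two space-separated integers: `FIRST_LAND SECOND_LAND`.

Answer: 5 7

Derivation:
Beat 0 (L): throw ball1 h=4 -> lands@4:L; in-air after throw: [b1@4:L]
Beat 1 (R): throw ball2 h=2 -> lands@3:R; in-air after throw: [b2@3:R b1@4:L]
Beat 2 (L): throw ball3 h=3 -> lands@5:R; in-air after throw: [b2@3:R b1@4:L b3@5:R]
Beat 3 (R): throw ball2 h=3 -> lands@6:L; in-air after throw: [b1@4:L b3@5:R b2@6:L]
Beat 4 (L): throw ball1 h=4 -> lands@8:L; in-air after throw: [b3@5:R b2@6:L b1@8:L]
Beat 5 (R): throw ball3 h=2 -> lands@7:R; in-air after throw: [b2@6:L b3@7:R b1@8:L]
Beat 6 (L): throw ball2 h=3 -> lands@9:R; in-air after throw: [b3@7:R b1@8:L b2@9:R]
Beat 7 (R): throw ball3 h=3 -> lands@10:L; in-air after throw: [b1@8:L b2@9:R b3@10:L]
Ball 3: thrown@2 h=3 -> first land @5; rethrown@5 h=2 -> second land @7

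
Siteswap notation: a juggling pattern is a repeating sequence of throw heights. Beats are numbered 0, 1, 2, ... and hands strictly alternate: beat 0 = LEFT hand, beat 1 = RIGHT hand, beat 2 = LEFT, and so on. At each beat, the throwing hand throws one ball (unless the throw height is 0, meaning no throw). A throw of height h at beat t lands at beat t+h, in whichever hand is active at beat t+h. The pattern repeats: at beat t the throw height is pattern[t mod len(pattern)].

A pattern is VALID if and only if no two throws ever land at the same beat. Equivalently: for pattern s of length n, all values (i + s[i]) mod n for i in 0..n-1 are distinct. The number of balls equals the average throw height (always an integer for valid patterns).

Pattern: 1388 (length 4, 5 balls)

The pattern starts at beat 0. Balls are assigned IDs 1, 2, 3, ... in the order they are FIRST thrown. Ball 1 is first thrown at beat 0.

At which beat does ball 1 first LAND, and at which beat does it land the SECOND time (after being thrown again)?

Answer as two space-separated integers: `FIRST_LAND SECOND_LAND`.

Beat 0 (L): throw ball1 h=1 -> lands@1:R; in-air after throw: [b1@1:R]
Beat 1 (R): throw ball1 h=3 -> lands@4:L; in-air after throw: [b1@4:L]
Beat 2 (L): throw ball2 h=8 -> lands@10:L; in-air after throw: [b1@4:L b2@10:L]
Beat 3 (R): throw ball3 h=8 -> lands@11:R; in-air after throw: [b1@4:L b2@10:L b3@11:R]
Beat 4 (L): throw ball1 h=1 -> lands@5:R; in-air after throw: [b1@5:R b2@10:L b3@11:R]
Ball 1: thrown@0 h=1 -> first land @1; rethrown@1 h=3 -> second land @4

Answer: 1 4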